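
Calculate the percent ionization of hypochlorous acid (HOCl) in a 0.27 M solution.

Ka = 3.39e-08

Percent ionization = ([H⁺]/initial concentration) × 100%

Using Ka equilibrium: x² + Ka×x - Ka×C = 0. Solving: [H⁺] = 9.5654e-05. Percent = (9.5654e-05/0.27) × 100

Percent ionization = 0.0354%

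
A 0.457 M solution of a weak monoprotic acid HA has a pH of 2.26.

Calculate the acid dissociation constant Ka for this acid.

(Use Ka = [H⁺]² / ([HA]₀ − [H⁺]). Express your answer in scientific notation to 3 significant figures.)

[H⁺] = 10^(−pH) = 10^(−2.26) = 5.495e-03 M. For HA ⇌ H⁺ + A⁻, Ka = [H⁺][A⁻]/[HA] = [H⁺]² / ([HA]₀ − [H⁺]) = (5.495e-03)² / (0.457 − 5.495e-03) = 6.69e-05.

K_a = 6.69e-05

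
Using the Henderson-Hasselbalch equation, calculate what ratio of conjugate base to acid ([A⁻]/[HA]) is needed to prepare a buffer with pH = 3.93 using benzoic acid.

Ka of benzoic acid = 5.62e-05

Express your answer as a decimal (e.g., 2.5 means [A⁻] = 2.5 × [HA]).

pKa = -log(5.62e-05) = 4.2503. pH = pKa + log([A⁻]/[HA]), so log([A⁻]/[HA]) = pH − pKa = 3.93 − 4.2503 = -0.3203. [A⁻]/[HA] = 10^(-0.3203) = 0.478

[A⁻]/[HA] = 0.478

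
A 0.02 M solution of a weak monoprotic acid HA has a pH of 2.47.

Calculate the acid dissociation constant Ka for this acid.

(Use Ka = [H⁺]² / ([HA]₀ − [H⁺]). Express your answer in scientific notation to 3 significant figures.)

[H⁺] = 10^(−pH) = 10^(−2.47) = 3.388e-03 M. For HA ⇌ H⁺ + A⁻, Ka = [H⁺][A⁻]/[HA] = [H⁺]² / ([HA]₀ − [H⁺]) = (3.388e-03)² / (0.02 − 3.388e-03) = 6.91e-04.

K_a = 6.91e-04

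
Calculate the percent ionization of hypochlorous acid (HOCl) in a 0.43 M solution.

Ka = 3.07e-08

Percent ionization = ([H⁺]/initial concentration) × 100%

Using Ka equilibrium: x² + Ka×x - Ka×C = 0. Solving: [H⁺] = 1.1488e-04. Percent = (1.1488e-04/0.43) × 100

Percent ionization = 0.0267%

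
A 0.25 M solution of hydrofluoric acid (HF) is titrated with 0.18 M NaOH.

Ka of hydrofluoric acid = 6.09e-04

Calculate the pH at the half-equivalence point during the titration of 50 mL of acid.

At half-equivalence [HA] = [A⁻], so Henderson-Hasselbalch gives pH = pKa = -log(6.09e-04) = 3.22.

pH = pKa = 3.22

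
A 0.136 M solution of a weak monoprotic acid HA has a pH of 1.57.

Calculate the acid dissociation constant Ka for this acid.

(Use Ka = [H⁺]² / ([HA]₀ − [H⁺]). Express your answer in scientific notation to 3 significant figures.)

[H⁺] = 10^(−pH) = 10^(−1.57) = 2.692e-02 M. For HA ⇌ H⁺ + A⁻, Ka = [H⁺][A⁻]/[HA] = [H⁺]² / ([HA]₀ − [H⁺]) = (2.692e-02)² / (0.136 − 2.692e-02) = 6.64e-03.

K_a = 6.64e-03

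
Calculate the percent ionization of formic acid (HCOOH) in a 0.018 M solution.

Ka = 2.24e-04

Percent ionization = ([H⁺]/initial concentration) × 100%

Using Ka equilibrium: x² + Ka×x - Ka×C = 0. Solving: [H⁺] = 1.8991e-03. Percent = (1.8991e-03/0.018) × 100

Percent ionization = 10.6%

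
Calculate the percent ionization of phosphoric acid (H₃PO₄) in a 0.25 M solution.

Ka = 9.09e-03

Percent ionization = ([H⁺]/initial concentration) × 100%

Using Ka equilibrium: x² + Ka×x - Ka×C = 0. Solving: [H⁺] = 4.3342e-02. Percent = (4.3342e-02/0.25) × 100

Percent ionization = 17.3%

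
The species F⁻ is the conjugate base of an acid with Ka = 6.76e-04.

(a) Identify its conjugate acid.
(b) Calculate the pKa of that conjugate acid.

(a) The conjugate acid is formed by adding one H⁺ to F⁻, giving HF. (b) pKa = -log(Ka) = -log(6.76e-04) = 3.17.

Conjugate acid: HF; pK_a = 3.17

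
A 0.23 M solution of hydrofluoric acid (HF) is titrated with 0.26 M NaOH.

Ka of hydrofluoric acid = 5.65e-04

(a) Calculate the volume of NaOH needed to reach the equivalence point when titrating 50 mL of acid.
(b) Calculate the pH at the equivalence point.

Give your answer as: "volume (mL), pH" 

moles acid = 0.23 × 50/1000 = 0.0115 mol; V_base = moles/0.26 × 1000 = 44.2 mL. At equivalence only the conjugate base is present: [A⁻] = 0.0115/0.094 = 1.2204e-01 M. Kb = Kw/Ka = 1.77e-11; [OH⁻] = √(Kb × [A⁻]) = 1.4697e-06; pOH = 5.83; pH = 14 - pOH = 8.17.

V = 44.2 mL, pH = 8.17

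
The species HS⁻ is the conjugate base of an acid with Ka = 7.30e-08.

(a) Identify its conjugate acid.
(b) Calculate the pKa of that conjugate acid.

(a) The conjugate acid is formed by adding one H⁺ to HS⁻, giving H₂S. (b) pKa = -log(Ka) = -log(7.30e-08) = 7.14.

Conjugate acid: H₂S; pK_a = 7.14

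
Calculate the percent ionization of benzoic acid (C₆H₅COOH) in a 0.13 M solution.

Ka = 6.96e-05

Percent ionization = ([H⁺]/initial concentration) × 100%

Using Ka equilibrium: x² + Ka×x - Ka×C = 0. Solving: [H⁺] = 2.9734e-03. Percent = (2.9734e-03/0.13) × 100

Percent ionization = 2.29%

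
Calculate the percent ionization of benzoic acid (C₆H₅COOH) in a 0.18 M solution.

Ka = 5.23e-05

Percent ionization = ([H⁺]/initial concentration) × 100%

Using Ka equilibrium: x² + Ka×x - Ka×C = 0. Solving: [H⁺] = 3.0422e-03. Percent = (3.0422e-03/0.18) × 100

Percent ionization = 1.69%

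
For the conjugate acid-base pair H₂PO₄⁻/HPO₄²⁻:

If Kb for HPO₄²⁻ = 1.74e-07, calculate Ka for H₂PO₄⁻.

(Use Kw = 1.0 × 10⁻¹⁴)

For a conjugate pair Ka × Kb = Kw, so Ka = Kw/Kb = 1.0 × 10⁻¹⁴ / 1.74e-07 = 5.75e-08.

K_a = 5.75e-08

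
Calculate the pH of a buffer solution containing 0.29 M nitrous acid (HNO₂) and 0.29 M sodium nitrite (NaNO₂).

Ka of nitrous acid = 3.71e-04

pKa = -log(3.71e-04) = 3.43. pH = pKa + log([A⁻]/[HA]) = 3.43 + log(0.29/0.29)

pH = 3.43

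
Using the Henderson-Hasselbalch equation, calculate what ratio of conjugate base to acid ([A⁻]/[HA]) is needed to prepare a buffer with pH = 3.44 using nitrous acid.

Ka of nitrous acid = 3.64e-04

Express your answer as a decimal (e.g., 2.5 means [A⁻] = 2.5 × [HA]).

pKa = -log(3.64e-04) = 3.4389. pH = pKa + log([A⁻]/[HA]), so log([A⁻]/[HA]) = pH − pKa = 3.44 − 3.4389 = 0.0011. [A⁻]/[HA] = 10^(0.0011) = 1.00

[A⁻]/[HA] = 1.00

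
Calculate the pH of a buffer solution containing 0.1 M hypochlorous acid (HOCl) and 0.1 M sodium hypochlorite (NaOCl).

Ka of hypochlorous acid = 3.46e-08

pKa = -log(3.46e-08) = 7.46. pH = pKa + log([A⁻]/[HA]) = 7.46 + log(0.1/0.1)

pH = 7.46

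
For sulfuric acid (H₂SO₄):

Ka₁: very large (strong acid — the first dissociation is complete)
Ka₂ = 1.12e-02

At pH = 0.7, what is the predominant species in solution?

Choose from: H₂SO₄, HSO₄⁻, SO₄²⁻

The first dissociation is complete, so H₂SO₄ itself is never the predominant species in water; pKa₂ = -log(1.12e-02) = 1.95. For a polyprotic acid the predominant species crosses at each pKa: below pKa_n the protonated form dominates, above it the deprotonated form does. At pH = 0.7, the predominant species is HSO₄⁻.

HSO₄⁻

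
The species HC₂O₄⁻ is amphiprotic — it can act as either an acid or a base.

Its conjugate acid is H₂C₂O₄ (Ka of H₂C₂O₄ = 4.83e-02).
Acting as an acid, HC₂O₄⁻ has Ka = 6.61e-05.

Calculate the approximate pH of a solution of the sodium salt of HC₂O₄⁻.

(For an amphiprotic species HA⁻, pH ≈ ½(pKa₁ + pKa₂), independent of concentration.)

pKa₁ = -log(4.83e-02) = 1.32; pKa₂ = -log(6.61e-05) = 4.18. For an amphiprotic species, pH ≈ ½(pKa₁ + pKa₂) = ½(1.32 + 4.18) = 2.75.

pH = 2.75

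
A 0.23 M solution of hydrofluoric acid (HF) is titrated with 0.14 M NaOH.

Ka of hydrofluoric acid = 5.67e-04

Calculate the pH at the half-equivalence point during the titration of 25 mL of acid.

At half-equivalence [HA] = [A⁻], so Henderson-Hasselbalch gives pH = pKa = -log(5.67e-04) = 3.25.

pH = pKa = 3.25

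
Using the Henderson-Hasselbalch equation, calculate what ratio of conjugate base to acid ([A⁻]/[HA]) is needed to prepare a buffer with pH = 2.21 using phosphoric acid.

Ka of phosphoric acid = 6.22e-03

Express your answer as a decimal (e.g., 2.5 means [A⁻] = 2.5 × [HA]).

pKa = -log(6.22e-03) = 2.2062. pH = pKa + log([A⁻]/[HA]), so log([A⁻]/[HA]) = pH − pKa = 2.21 − 2.2062 = 0.0038. [A⁻]/[HA] = 10^(0.0038) = 1.01

[A⁻]/[HA] = 1.01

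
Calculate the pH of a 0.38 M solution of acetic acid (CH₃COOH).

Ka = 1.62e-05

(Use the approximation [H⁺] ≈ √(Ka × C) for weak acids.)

[H⁺] = √(Ka × C) = √(1.62e-05 × 0.38) = 2.4811e-03. pH = -log(2.4811e-03)

pH = 2.61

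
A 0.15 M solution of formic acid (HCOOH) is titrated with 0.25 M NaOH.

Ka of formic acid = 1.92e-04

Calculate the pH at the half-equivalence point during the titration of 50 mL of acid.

At half-equivalence [HA] = [A⁻], so Henderson-Hasselbalch gives pH = pKa = -log(1.92e-04) = 3.72.

pH = pKa = 3.72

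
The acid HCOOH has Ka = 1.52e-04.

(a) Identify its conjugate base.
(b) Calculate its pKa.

(a) The conjugate base is formed by removing one H⁺ from HCOOH, giving HCOO⁻. (b) pKa = -log(Ka) = -log(1.52e-04) = 3.82.

Conjugate base: HCOO⁻; pK_a = 3.82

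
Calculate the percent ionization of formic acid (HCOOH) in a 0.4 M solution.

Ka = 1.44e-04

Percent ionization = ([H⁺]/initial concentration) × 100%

Using Ka equilibrium: x² + Ka×x - Ka×C = 0. Solving: [H⁺] = 7.5178e-03. Percent = (7.5178e-03/0.4) × 100

Percent ionization = 1.88%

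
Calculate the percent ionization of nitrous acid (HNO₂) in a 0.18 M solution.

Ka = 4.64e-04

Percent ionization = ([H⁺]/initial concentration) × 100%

Using Ka equilibrium: x² + Ka×x - Ka×C = 0. Solving: [H⁺] = 8.9099e-03. Percent = (8.9099e-03/0.18) × 100

Percent ionization = 4.95%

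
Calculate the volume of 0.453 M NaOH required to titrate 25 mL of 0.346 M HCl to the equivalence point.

At equivalence: moles acid = moles base. moles HCl = 0.346 × 25/1000 = 0.00865 mol. V_base = moles / 0.453 × 1000 = 19.1 mL.

V_{base} = 19.1 mL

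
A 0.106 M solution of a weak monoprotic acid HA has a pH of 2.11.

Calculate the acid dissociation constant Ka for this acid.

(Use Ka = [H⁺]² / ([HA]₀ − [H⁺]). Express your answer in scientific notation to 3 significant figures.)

[H⁺] = 10^(−pH) = 10^(−2.11) = 7.762e-03 M. For HA ⇌ H⁺ + A⁻, Ka = [H⁺][A⁻]/[HA] = [H⁺]² / ([HA]₀ − [H⁺]) = (7.762e-03)² / (0.106 − 7.762e-03) = 6.13e-04.

K_a = 6.13e-04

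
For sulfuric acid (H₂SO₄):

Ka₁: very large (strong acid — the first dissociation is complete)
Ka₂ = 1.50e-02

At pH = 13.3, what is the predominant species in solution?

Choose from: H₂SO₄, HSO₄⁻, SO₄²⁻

The first dissociation is complete, so H₂SO₄ itself is never the predominant species in water; pKa₂ = -log(1.50e-02) = 1.82. For a polyprotic acid the predominant species crosses at each pKa: below pKa_n the protonated form dominates, above it the deprotonated form does. At pH = 13.3, the predominant species is SO₄²⁻.

SO₄²⁻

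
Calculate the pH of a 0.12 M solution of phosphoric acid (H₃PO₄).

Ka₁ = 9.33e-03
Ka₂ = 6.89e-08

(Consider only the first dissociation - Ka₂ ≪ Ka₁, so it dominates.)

First dissociation dominates. From Ka₁ = [H⁺][HA⁻]/[H₂A], x² + Ka₁·x − Ka₁·C = 0 with C = 0.12 M and Ka₁ = 9.33e-03. Solving: [H⁺] = (−Ka₁ + √(Ka₁² + 4·Ka₁·C)) / 2 = 2.9119e-02 M. pH = -log(2.9119e-02) = 1.54.

pH = 1.54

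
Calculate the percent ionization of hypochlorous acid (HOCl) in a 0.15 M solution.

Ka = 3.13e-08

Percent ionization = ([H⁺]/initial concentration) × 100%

Using Ka equilibrium: x² + Ka×x - Ka×C = 0. Solving: [H⁺] = 6.8504e-05. Percent = (6.8504e-05/0.15) × 100

Percent ionization = 0.0457%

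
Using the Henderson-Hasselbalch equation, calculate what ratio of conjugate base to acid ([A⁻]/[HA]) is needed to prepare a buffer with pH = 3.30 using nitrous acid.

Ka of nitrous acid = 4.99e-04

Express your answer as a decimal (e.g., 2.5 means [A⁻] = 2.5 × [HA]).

pKa = -log(4.99e-04) = 3.3019. pH = pKa + log([A⁻]/[HA]), so log([A⁻]/[HA]) = pH − pKa = 3.30 − 3.3019 = -0.0019. [A⁻]/[HA] = 10^(-0.0019) = 0.996

[A⁻]/[HA] = 0.996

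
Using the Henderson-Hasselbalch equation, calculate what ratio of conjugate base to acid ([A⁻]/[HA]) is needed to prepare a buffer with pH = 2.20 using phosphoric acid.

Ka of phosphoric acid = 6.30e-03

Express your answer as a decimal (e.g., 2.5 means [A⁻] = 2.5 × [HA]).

pKa = -log(6.30e-03) = 2.2007. pH = pKa + log([A⁻]/[HA]), so log([A⁻]/[HA]) = pH − pKa = 2.20 − 2.2007 = -0.0007. [A⁻]/[HA] = 10^(-0.0007) = 0.998

[A⁻]/[HA] = 0.998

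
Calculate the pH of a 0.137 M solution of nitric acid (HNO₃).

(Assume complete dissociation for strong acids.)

[H⁺] = 0.137 M for strong acid. pH = -log[H⁺] = -log(0.137)

pH = 0.86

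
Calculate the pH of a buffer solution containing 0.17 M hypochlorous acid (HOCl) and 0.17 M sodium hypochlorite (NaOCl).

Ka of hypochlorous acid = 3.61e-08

pKa = -log(3.61e-08) = 7.44. pH = pKa + log([A⁻]/[HA]) = 7.44 + log(0.17/0.17)

pH = 7.44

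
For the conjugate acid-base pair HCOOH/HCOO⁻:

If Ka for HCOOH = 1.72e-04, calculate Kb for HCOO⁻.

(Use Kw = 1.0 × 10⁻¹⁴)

For a conjugate pair Ka × Kb = Kw, so Kb = Kw/Ka = 1.0 × 10⁻¹⁴ / 1.72e-04 = 5.81e-11.

K_b = 5.81e-11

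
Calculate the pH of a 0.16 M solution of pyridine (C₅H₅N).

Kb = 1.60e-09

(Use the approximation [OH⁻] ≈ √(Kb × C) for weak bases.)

[OH⁻] = √(Kb × C) = √(1.60e-09 × 0.16) = 1.6000e-05. pOH = 4.80, pH = 14 - pOH

pH = 9.20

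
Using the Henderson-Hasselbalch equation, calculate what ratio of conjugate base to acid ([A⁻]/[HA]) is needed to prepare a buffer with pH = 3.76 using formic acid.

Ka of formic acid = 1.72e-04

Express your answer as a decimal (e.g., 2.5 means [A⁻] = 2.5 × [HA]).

pKa = -log(1.72e-04) = 3.7645. pH = pKa + log([A⁻]/[HA]), so log([A⁻]/[HA]) = pH − pKa = 3.76 − 3.7645 = -0.0045. [A⁻]/[HA] = 10^(-0.0045) = 0.990

[A⁻]/[HA] = 0.990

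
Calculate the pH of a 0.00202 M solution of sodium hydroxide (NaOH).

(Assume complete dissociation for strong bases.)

[OH⁻] = 0.00202 M for strong base. pOH = -log[OH⁻] = 2.69, pH = 14 - pOH

pH = 11.31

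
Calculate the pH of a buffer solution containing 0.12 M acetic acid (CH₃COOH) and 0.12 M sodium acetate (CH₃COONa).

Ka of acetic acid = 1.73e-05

pKa = -log(1.73e-05) = 4.76. pH = pKa + log([A⁻]/[HA]) = 4.76 + log(0.12/0.12)

pH = 4.76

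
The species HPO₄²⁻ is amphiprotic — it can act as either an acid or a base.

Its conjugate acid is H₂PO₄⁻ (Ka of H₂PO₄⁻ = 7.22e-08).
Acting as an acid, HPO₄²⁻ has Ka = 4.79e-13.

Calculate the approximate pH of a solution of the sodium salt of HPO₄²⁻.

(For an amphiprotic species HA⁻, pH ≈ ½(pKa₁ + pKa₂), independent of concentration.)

pKa₁ = -log(7.22e-08) = 7.14; pKa₂ = -log(4.79e-13) = 12.32. For an amphiprotic species, pH ≈ ½(pKa₁ + pKa₂) = ½(7.14 + 12.32) = 9.73.

pH = 9.73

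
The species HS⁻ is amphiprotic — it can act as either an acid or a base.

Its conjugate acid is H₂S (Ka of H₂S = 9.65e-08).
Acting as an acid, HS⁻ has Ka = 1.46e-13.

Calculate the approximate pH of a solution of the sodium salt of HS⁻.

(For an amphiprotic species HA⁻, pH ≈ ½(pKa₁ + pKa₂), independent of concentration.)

pKa₁ = -log(9.65e-08) = 7.02; pKa₂ = -log(1.46e-13) = 12.84. For an amphiprotic species, pH ≈ ½(pKa₁ + pKa₂) = ½(7.02 + 12.84) = 9.93.

pH = 9.93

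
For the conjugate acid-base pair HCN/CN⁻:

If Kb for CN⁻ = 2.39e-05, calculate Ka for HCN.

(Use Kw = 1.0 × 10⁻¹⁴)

For a conjugate pair Ka × Kb = Kw, so Ka = Kw/Kb = 1.0 × 10⁻¹⁴ / 2.39e-05 = 4.18e-10.

K_a = 4.18e-10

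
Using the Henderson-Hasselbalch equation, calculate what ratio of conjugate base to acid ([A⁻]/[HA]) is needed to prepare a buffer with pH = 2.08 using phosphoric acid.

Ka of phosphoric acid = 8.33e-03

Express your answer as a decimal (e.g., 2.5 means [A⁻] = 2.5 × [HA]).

pKa = -log(8.33e-03) = 2.0794. pH = pKa + log([A⁻]/[HA]), so log([A⁻]/[HA]) = pH − pKa = 2.08 − 2.0794 = 0.0006. [A⁻]/[HA] = 10^(0.0006) = 1.00

[A⁻]/[HA] = 1.00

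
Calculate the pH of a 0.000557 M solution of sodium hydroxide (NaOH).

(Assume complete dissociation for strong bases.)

[OH⁻] = 0.000557 M for strong base. pOH = -log[OH⁻] = 3.25, pH = 14 - pOH

pH = 10.75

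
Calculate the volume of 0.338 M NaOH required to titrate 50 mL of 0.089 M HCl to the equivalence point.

At equivalence: moles acid = moles base. moles HCl = 0.089 × 50/1000 = 0.00445 mol. V_base = moles / 0.338 × 1000 = 13.2 mL.

V_{base} = 13.2 mL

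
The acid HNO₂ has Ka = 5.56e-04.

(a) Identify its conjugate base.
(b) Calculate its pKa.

(a) The conjugate base is formed by removing one H⁺ from HNO₂, giving NO₂⁻. (b) pKa = -log(Ka) = -log(5.56e-04) = 3.25.

Conjugate base: NO₂⁻; pK_a = 3.25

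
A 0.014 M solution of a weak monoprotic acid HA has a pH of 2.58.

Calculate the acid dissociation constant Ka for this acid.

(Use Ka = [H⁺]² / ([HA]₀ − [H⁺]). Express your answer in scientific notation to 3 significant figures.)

[H⁺] = 10^(−pH) = 10^(−2.58) = 2.630e-03 M. For HA ⇌ H⁺ + A⁻, Ka = [H⁺][A⁻]/[HA] = [H⁺]² / ([HA]₀ − [H⁺]) = (2.630e-03)² / (0.014 − 2.630e-03) = 6.08e-04.

K_a = 6.08e-04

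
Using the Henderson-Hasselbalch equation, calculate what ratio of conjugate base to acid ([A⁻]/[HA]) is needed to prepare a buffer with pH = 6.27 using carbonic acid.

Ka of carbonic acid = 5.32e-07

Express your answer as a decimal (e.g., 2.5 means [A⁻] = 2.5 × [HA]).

pKa = -log(5.32e-07) = 6.2741. pH = pKa + log([A⁻]/[HA]), so log([A⁻]/[HA]) = pH − pKa = 6.27 − 6.2741 = -0.0041. [A⁻]/[HA] = 10^(-0.0041) = 0.991

[A⁻]/[HA] = 0.991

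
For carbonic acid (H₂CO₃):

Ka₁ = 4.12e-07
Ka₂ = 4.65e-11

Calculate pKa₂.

pKa₂ = -log(Ka₂) = -log(4.65e-11) = 10.33.

pK_{a2} = 10.33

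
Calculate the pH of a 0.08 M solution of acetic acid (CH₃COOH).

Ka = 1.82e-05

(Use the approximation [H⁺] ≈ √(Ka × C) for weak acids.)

[H⁺] = √(Ka × C) = √(1.82e-05 × 0.08) = 1.2066e-03. pH = -log(1.2066e-03)

pH = 2.92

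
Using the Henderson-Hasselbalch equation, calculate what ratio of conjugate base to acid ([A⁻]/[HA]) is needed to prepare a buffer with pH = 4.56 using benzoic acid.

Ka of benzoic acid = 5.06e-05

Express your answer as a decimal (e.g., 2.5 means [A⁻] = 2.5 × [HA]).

pKa = -log(5.06e-05) = 4.2958. pH = pKa + log([A⁻]/[HA]), so log([A⁻]/[HA]) = pH − pKa = 4.56 − 4.2958 = 0.2642. [A⁻]/[HA] = 10^(0.2642) = 1.84

[A⁻]/[HA] = 1.84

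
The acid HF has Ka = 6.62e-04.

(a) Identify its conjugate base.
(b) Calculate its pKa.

(a) The conjugate base is formed by removing one H⁺ from HF, giving F⁻. (b) pKa = -log(Ka) = -log(6.62e-04) = 3.18.

Conjugate base: F⁻; pK_a = 3.18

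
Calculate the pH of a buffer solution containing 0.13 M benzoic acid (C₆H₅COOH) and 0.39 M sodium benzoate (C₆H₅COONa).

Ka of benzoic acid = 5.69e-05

pKa = -log(5.69e-05) = 4.24. pH = pKa + log([A⁻]/[HA]) = 4.24 + log(0.39/0.13)

pH = 4.72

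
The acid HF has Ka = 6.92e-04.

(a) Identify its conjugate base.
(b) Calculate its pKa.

(a) The conjugate base is formed by removing one H⁺ from HF, giving F⁻. (b) pKa = -log(Ka) = -log(6.92e-04) = 3.16.

Conjugate base: F⁻; pK_a = 3.16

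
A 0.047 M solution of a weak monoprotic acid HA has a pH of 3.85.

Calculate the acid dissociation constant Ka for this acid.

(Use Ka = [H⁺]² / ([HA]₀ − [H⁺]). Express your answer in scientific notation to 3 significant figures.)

[H⁺] = 10^(−pH) = 10^(−3.85) = 1.413e-04 M. For HA ⇌ H⁺ + A⁻, Ka = [H⁺][A⁻]/[HA] = [H⁺]² / ([HA]₀ − [H⁺]) = (1.413e-04)² / (0.047 − 1.413e-04) = 4.26e-07.

K_a = 4.26e-07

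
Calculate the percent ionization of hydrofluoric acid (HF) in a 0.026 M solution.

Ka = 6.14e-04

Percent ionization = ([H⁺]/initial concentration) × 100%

Using Ka equilibrium: x² + Ka×x - Ka×C = 0. Solving: [H⁺] = 3.7003e-03. Percent = (3.7003e-03/0.026) × 100

Percent ionization = 14.2%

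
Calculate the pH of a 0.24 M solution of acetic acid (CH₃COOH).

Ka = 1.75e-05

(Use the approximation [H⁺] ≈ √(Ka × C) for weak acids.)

[H⁺] = √(Ka × C) = √(1.75e-05 × 0.24) = 2.0494e-03. pH = -log(2.0494e-03)

pH = 2.69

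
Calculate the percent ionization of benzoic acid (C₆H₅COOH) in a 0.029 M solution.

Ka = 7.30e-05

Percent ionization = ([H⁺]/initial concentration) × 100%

Using Ka equilibrium: x² + Ka×x - Ka×C = 0. Solving: [H⁺] = 1.4189e-03. Percent = (1.4189e-03/0.029) × 100

Percent ionization = 4.89%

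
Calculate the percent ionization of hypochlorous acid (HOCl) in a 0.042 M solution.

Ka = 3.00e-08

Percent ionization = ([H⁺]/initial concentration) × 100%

Using Ka equilibrium: x² + Ka×x - Ka×C = 0. Solving: [H⁺] = 3.5481e-05. Percent = (3.5481e-05/0.042) × 100

Percent ionization = 0.0845%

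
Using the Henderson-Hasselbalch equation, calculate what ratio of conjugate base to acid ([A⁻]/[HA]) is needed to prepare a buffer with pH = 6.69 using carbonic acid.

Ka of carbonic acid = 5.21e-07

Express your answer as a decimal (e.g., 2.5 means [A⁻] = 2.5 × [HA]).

pKa = -log(5.21e-07) = 6.2832. pH = pKa + log([A⁻]/[HA]), so log([A⁻]/[HA]) = pH − pKa = 6.69 − 6.2832 = 0.4068. [A⁻]/[HA] = 10^(0.4068) = 2.55

[A⁻]/[HA] = 2.55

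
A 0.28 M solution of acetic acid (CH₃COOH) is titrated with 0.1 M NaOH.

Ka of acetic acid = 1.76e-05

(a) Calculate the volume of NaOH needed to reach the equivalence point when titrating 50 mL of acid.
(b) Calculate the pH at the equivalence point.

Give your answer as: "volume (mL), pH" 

moles acid = 0.28 × 50/1000 = 0.014 mol; V_base = moles/0.1 × 1000 = 140.0 mL. At equivalence only the conjugate base is present: [A⁻] = 0.014/0.190 = 7.3684e-02 M. Kb = Kw/Ka = 5.68e-10; [OH⁻] = √(Kb × [A⁻]) = 6.4704e-06; pOH = 5.19; pH = 14 - pOH = 8.81.

V = 140.0 mL, pH = 8.81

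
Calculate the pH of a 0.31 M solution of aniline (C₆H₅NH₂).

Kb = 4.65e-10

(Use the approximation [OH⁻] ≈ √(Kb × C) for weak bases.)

[OH⁻] = √(Kb × C) = √(4.65e-10 × 0.31) = 1.2006e-05. pOH = 4.92, pH = 14 - pOH

pH = 9.08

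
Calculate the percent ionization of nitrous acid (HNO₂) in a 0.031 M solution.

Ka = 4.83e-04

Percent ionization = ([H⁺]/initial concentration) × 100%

Using Ka equilibrium: x² + Ka×x - Ka×C = 0. Solving: [H⁺] = 3.6355e-03. Percent = (3.6355e-03/0.031) × 100

Percent ionization = 11.7%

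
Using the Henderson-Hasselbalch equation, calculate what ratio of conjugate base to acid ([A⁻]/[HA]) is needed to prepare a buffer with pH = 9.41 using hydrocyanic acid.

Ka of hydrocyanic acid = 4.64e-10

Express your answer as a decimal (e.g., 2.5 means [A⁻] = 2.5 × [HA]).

pKa = -log(4.64e-10) = 9.3335. pH = pKa + log([A⁻]/[HA]), so log([A⁻]/[HA]) = pH − pKa = 9.41 − 9.3335 = 0.0765. [A⁻]/[HA] = 10^(0.0765) = 1.19

[A⁻]/[HA] = 1.19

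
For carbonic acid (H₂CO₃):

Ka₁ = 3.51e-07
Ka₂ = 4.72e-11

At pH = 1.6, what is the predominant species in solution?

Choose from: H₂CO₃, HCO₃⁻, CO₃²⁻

pKa₁ = 6.45, pKa₂ = 10.33. For a polyprotic acid the predominant species crosses at each pKa: below pKa_n the protonated form dominates, above it the deprotonated form does. At pH = 1.6, the predominant species is H₂CO₃.

H₂CO₃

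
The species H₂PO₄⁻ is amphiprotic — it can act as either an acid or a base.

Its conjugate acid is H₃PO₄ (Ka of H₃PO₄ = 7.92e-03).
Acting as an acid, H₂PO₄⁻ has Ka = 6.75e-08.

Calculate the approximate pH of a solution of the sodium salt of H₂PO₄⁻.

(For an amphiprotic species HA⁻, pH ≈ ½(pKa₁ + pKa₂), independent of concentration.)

pKa₁ = -log(7.92e-03) = 2.10; pKa₂ = -log(6.75e-08) = 7.17. For an amphiprotic species, pH ≈ ½(pKa₁ + pKa₂) = ½(2.10 + 7.17) = 4.64.

pH = 4.64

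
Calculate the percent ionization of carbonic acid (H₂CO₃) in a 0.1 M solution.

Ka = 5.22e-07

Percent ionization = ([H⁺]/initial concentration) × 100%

Using Ka equilibrium: x² + Ka×x - Ka×C = 0. Solving: [H⁺] = 2.2821e-04. Percent = (2.2821e-04/0.1) × 100

Percent ionization = 0.228%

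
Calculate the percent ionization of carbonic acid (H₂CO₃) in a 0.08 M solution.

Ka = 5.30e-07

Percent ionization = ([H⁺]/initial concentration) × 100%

Using Ka equilibrium: x² + Ka×x - Ka×C = 0. Solving: [H⁺] = 2.0565e-04. Percent = (2.0565e-04/0.08) × 100

Percent ionization = 0.257%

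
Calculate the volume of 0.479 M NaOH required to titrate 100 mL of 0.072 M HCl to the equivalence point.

At equivalence: moles acid = moles base. moles HCl = 0.072 × 100/1000 = 0.0072 mol. V_base = moles / 0.479 × 1000 = 15.0 mL.

V_{base} = 15.0 mL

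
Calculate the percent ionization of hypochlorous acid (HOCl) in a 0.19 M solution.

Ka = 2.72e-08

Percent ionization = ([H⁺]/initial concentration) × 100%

Using Ka equilibrium: x² + Ka×x - Ka×C = 0. Solving: [H⁺] = 7.1875e-05. Percent = (7.1875e-05/0.19) × 100

Percent ionization = 0.0378%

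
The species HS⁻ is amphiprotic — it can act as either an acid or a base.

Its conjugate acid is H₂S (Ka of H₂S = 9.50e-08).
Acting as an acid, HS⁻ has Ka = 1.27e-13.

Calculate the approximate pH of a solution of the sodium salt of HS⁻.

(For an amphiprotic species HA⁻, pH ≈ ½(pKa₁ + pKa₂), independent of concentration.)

pKa₁ = -log(9.50e-08) = 7.02; pKa₂ = -log(1.27e-13) = 12.90. For an amphiprotic species, pH ≈ ½(pKa₁ + pKa₂) = ½(7.02 + 12.90) = 9.96.

pH = 9.96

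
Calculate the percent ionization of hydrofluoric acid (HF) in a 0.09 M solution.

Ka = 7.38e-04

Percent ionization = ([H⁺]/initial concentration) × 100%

Using Ka equilibrium: x² + Ka×x - Ka×C = 0. Solving: [H⁺] = 7.7892e-03. Percent = (7.7892e-03/0.09) × 100

Percent ionization = 8.65%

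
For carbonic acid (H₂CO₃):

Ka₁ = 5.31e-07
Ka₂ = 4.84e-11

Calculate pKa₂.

pKa₂ = -log(Ka₂) = -log(4.84e-11) = 10.32.

pK_{a2} = 10.32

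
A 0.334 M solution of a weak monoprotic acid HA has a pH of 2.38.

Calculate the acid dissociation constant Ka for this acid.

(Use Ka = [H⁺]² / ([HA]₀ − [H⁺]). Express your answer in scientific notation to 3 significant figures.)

[H⁺] = 10^(−pH) = 10^(−2.38) = 4.169e-03 M. For HA ⇌ H⁺ + A⁻, Ka = [H⁺][A⁻]/[HA] = [H⁺]² / ([HA]₀ − [H⁺]) = (4.169e-03)² / (0.334 − 4.169e-03) = 5.27e-05.

K_a = 5.27e-05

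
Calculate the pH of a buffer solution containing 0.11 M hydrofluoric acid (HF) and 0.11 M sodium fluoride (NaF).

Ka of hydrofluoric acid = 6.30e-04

pKa = -log(6.30e-04) = 3.20. pH = pKa + log([A⁻]/[HA]) = 3.20 + log(0.11/0.11)

pH = 3.20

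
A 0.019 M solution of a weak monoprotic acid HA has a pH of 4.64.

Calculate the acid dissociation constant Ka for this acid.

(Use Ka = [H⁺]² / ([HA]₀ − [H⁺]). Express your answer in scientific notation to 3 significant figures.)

[H⁺] = 10^(−pH) = 10^(−4.64) = 2.291e-05 M. For HA ⇌ H⁺ + A⁻, Ka = [H⁺][A⁻]/[HA] = [H⁺]² / ([HA]₀ − [H⁺]) = (2.291e-05)² / (0.019 − 2.291e-05) = 2.77e-08.

K_a = 2.77e-08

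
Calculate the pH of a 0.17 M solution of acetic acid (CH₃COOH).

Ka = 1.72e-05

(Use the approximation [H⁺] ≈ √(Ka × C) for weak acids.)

[H⁺] = √(Ka × C) = √(1.72e-05 × 0.17) = 1.7100e-03. pH = -log(1.7100e-03)

pH = 2.77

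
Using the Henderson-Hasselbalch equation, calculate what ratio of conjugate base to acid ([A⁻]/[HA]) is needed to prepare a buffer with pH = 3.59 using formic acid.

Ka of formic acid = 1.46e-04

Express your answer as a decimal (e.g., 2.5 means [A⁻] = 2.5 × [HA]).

pKa = -log(1.46e-04) = 3.8356. pH = pKa + log([A⁻]/[HA]), so log([A⁻]/[HA]) = pH − pKa = 3.59 − 3.8356 = -0.2456. [A⁻]/[HA] = 10^(-0.2456) = 0.568

[A⁻]/[HA] = 0.568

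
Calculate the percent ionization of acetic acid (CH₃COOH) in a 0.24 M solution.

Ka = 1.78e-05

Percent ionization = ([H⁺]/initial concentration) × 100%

Using Ka equilibrium: x² + Ka×x - Ka×C = 0. Solving: [H⁺] = 2.0580e-03. Percent = (2.0580e-03/0.24) × 100

Percent ionization = 0.858%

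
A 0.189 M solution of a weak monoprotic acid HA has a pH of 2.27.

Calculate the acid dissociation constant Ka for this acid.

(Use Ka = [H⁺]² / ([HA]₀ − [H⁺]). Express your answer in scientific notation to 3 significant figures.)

[H⁺] = 10^(−pH) = 10^(−2.27) = 5.370e-03 M. For HA ⇌ H⁺ + A⁻, Ka = [H⁺][A⁻]/[HA] = [H⁺]² / ([HA]₀ − [H⁺]) = (5.370e-03)² / (0.189 − 5.370e-03) = 1.57e-04.

K_a = 1.57e-04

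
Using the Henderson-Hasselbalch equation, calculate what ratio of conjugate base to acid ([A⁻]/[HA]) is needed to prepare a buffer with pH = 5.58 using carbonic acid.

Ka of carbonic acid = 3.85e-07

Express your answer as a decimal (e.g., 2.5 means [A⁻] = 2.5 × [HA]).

pKa = -log(3.85e-07) = 6.4145. pH = pKa + log([A⁻]/[HA]), so log([A⁻]/[HA]) = pH − pKa = 5.58 − 6.4145 = -0.8345. [A⁻]/[HA] = 10^(-0.8345) = 0.146

[A⁻]/[HA] = 0.146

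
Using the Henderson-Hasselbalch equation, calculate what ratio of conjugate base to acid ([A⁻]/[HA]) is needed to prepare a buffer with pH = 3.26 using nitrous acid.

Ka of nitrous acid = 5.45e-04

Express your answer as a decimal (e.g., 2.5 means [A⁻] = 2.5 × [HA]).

pKa = -log(5.45e-04) = 3.2636. pH = pKa + log([A⁻]/[HA]), so log([A⁻]/[HA]) = pH − pKa = 3.26 − 3.2636 = -0.0036. [A⁻]/[HA] = 10^(-0.0036) = 0.992

[A⁻]/[HA] = 0.992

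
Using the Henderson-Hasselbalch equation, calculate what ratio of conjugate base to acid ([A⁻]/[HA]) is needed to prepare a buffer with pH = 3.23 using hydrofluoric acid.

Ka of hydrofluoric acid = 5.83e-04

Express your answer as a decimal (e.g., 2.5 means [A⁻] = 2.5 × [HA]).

pKa = -log(5.83e-04) = 3.2343. pH = pKa + log([A⁻]/[HA]), so log([A⁻]/[HA]) = pH − pKa = 3.23 − 3.2343 = -0.0043. [A⁻]/[HA] = 10^(-0.0043) = 0.990

[A⁻]/[HA] = 0.990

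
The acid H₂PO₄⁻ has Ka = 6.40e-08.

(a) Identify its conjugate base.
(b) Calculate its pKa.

(a) The conjugate base is formed by removing one H⁺ from H₂PO₄⁻, giving HPO₄²⁻. (b) pKa = -log(Ka) = -log(6.40e-08) = 7.19.

Conjugate base: HPO₄²⁻; pK_a = 7.19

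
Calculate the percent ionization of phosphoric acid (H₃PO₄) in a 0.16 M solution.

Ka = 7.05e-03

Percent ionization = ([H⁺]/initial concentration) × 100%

Using Ka equilibrium: x² + Ka×x - Ka×C = 0. Solving: [H⁺] = 3.0245e-02. Percent = (3.0245e-02/0.16) × 100

Percent ionization = 18.9%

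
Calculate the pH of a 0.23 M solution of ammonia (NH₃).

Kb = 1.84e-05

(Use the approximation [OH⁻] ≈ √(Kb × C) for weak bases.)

[OH⁻] = √(Kb × C) = √(1.84e-05 × 0.23) = 2.0572e-03. pOH = 2.69, pH = 14 - pOH

pH = 11.31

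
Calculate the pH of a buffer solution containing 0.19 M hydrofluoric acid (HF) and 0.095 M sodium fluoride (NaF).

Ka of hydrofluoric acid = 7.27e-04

pKa = -log(7.27e-04) = 3.14. pH = pKa + log([A⁻]/[HA]) = 3.14 + log(0.095/0.19)

pH = 2.84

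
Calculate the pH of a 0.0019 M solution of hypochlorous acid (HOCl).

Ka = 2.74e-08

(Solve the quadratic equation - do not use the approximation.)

x² + Ka×x - Ka×C = 0. Using quadratic formula: [H⁺] = 7.2016e-06

pH = 5.14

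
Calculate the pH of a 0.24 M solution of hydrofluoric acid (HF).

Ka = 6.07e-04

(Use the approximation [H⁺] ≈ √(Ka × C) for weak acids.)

[H⁺] = √(Ka × C) = √(6.07e-04 × 0.24) = 1.2070e-02. pH = -log(1.2070e-02)

pH = 1.92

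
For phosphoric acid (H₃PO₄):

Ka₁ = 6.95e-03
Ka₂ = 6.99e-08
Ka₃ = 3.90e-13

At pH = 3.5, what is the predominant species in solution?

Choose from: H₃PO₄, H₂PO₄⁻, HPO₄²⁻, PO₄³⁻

pKa₁ = 2.16, pKa₂ = 7.16, pKa₃ = 12.41. For a polyprotic acid the predominant species crosses at each pKa: below pKa_n the protonated form dominates, above it the deprotonated form does. At pH = 3.5, the predominant species is H₂PO₄⁻.

H₂PO₄⁻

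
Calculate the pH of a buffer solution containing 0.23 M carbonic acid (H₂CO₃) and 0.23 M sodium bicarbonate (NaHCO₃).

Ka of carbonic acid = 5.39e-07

pKa = -log(5.39e-07) = 6.27. pH = pKa + log([A⁻]/[HA]) = 6.27 + log(0.23/0.23)

pH = 6.27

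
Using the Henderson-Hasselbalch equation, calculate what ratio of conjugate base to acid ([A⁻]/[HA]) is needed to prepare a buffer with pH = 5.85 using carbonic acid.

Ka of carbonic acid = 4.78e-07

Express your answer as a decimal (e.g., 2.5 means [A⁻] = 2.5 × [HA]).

pKa = -log(4.78e-07) = 6.3206. pH = pKa + log([A⁻]/[HA]), so log([A⁻]/[HA]) = pH − pKa = 5.85 − 6.3206 = -0.4706. [A⁻]/[HA] = 10^(-0.4706) = 0.338

[A⁻]/[HA] = 0.338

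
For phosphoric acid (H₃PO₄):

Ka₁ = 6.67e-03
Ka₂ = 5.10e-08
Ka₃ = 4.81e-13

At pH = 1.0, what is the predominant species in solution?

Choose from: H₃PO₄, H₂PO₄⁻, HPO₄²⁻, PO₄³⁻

pKa₁ = 2.18, pKa₂ = 7.29, pKa₃ = 12.32. For a polyprotic acid the predominant species crosses at each pKa: below pKa_n the protonated form dominates, above it the deprotonated form does. At pH = 1.0, the predominant species is H₃PO₄.

H₃PO₄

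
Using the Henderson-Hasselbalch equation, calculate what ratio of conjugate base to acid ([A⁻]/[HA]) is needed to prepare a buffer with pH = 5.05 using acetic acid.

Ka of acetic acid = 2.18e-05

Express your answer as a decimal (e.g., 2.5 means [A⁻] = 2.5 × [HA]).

pKa = -log(2.18e-05) = 4.6615. pH = pKa + log([A⁻]/[HA]), so log([A⁻]/[HA]) = pH − pKa = 5.05 − 4.6615 = 0.3885. [A⁻]/[HA] = 10^(0.3885) = 2.45

[A⁻]/[HA] = 2.45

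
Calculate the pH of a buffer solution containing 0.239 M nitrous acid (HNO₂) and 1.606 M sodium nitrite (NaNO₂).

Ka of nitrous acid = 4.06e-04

pKa = -log(4.06e-04) = 3.39. pH = pKa + log([A⁻]/[HA]) = 3.39 + log(1.606/0.239)

pH = 4.22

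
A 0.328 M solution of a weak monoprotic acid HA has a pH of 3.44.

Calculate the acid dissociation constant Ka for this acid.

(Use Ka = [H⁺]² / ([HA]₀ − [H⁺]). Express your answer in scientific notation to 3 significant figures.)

[H⁺] = 10^(−pH) = 10^(−3.44) = 3.631e-04 M. For HA ⇌ H⁺ + A⁻, Ka = [H⁺][A⁻]/[HA] = [H⁺]² / ([HA]₀ − [H⁺]) = (3.631e-04)² / (0.328 − 3.631e-04) = 4.02e-07.

K_a = 4.02e-07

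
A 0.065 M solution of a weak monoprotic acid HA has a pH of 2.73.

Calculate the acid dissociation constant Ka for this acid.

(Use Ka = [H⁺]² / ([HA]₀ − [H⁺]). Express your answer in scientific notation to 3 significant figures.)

[H⁺] = 10^(−pH) = 10^(−2.73) = 1.862e-03 M. For HA ⇌ H⁺ + A⁻, Ka = [H⁺][A⁻]/[HA] = [H⁺]² / ([HA]₀ − [H⁺]) = (1.862e-03)² / (0.065 − 1.862e-03) = 5.49e-05.

K_a = 5.49e-05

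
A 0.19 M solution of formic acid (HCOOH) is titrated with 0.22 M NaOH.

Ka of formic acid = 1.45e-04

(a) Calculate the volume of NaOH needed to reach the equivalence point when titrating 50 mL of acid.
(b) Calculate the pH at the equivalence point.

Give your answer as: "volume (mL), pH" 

moles acid = 0.19 × 50/1000 = 0.0095 mol; V_base = moles/0.22 × 1000 = 43.2 mL. At equivalence only the conjugate base is present: [A⁻] = 0.0095/0.093 = 1.0195e-01 M. Kb = Kw/Ka = 6.90e-11; [OH⁻] = √(Kb × [A⁻]) = 2.6516e-06; pOH = 5.58; pH = 14 - pOH = 8.42.

V = 43.2 mL, pH = 8.42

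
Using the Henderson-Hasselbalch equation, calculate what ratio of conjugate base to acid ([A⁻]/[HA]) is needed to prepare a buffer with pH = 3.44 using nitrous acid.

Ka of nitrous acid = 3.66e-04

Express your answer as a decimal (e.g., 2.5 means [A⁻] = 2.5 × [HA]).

pKa = -log(3.66e-04) = 3.4365. pH = pKa + log([A⁻]/[HA]), so log([A⁻]/[HA]) = pH − pKa = 3.44 − 3.4365 = 0.0035. [A⁻]/[HA] = 10^(0.0035) = 1.01

[A⁻]/[HA] = 1.01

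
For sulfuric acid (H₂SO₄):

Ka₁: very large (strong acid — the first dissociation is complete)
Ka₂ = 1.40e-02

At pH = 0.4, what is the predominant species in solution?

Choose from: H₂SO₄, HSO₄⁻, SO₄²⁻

The first dissociation is complete, so H₂SO₄ itself is never the predominant species in water; pKa₂ = -log(1.40e-02) = 1.85. For a polyprotic acid the predominant species crosses at each pKa: below pKa_n the protonated form dominates, above it the deprotonated form does. At pH = 0.4, the predominant species is HSO₄⁻.

HSO₄⁻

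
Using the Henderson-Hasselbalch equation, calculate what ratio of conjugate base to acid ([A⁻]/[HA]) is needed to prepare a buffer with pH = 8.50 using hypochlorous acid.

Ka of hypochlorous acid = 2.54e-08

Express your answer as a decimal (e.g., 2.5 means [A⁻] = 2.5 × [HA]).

pKa = -log(2.54e-08) = 7.5952. pH = pKa + log([A⁻]/[HA]), so log([A⁻]/[HA]) = pH − pKa = 8.50 − 7.5952 = 0.9048. [A⁻]/[HA] = 10^(0.9048) = 8.03

[A⁻]/[HA] = 8.03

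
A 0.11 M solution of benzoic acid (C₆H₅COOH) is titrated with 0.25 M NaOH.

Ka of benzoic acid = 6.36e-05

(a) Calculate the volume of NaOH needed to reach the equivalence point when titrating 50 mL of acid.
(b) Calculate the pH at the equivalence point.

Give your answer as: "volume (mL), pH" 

moles acid = 0.11 × 50/1000 = 0.0055 mol; V_base = moles/0.25 × 1000 = 22.0 mL. At equivalence only the conjugate base is present: [A⁻] = 0.0055/0.072 = 7.6389e-02 M. Kb = Kw/Ka = 1.57e-10; [OH⁻] = √(Kb × [A⁻]) = 3.4657e-06; pOH = 5.46; pH = 14 - pOH = 8.54.

V = 22.0 mL, pH = 8.54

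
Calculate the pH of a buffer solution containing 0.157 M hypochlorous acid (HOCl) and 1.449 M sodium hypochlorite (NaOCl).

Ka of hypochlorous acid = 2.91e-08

pKa = -log(2.91e-08) = 7.54. pH = pKa + log([A⁻]/[HA]) = 7.54 + log(1.449/0.157)

pH = 8.50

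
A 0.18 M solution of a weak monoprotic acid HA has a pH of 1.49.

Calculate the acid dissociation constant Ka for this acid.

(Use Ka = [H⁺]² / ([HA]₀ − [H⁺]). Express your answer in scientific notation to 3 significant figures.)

[H⁺] = 10^(−pH) = 10^(−1.49) = 3.236e-02 M. For HA ⇌ H⁺ + A⁻, Ka = [H⁺][A⁻]/[HA] = [H⁺]² / ([HA]₀ − [H⁺]) = (3.236e-02)² / (0.18 − 3.236e-02) = 7.09e-03.

K_a = 7.09e-03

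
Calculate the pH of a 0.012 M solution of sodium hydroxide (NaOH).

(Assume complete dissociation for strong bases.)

[OH⁻] = 0.012 M for strong base. pOH = -log[OH⁻] = 1.92, pH = 14 - pOH

pH = 12.08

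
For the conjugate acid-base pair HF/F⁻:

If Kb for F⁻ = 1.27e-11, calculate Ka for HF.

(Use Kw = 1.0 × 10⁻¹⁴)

For a conjugate pair Ka × Kb = Kw, so Ka = Kw/Kb = 1.0 × 10⁻¹⁴ / 1.27e-11 = 7.87e-04.

K_a = 7.87e-04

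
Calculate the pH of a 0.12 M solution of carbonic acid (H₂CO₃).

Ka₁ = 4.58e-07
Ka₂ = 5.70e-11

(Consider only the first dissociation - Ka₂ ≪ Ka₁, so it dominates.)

First dissociation dominates. From Ka₁ = [H⁺][HA⁻]/[H₂A], x² + Ka₁·x − Ka₁·C = 0 with C = 0.12 M and Ka₁ = 4.58e-07. Solving: [H⁺] = (−Ka₁ + √(Ka₁² + 4·Ka₁·C)) / 2 = 2.3421e-04 M. pH = -log(2.3421e-04) = 3.63.

pH = 3.63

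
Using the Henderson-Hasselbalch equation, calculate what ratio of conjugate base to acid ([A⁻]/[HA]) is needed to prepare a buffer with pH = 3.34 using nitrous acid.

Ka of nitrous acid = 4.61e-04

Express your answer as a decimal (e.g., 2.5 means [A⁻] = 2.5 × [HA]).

pKa = -log(4.61e-04) = 3.3363. pH = pKa + log([A⁻]/[HA]), so log([A⁻]/[HA]) = pH − pKa = 3.34 − 3.3363 = 0.0037. [A⁻]/[HA] = 10^(0.0037) = 1.01

[A⁻]/[HA] = 1.01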